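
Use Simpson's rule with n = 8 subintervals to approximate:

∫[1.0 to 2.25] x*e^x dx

f(x) = x*e^x
a = 1.0, b = 2.25, n = 8
h = (b - a)/n = 0.156250

Simpson's rule: (h/3)[f(x₀) + 4f(x₁) + 2f(x₂) + ... + f(xₙ)]

x_0 = 1.0000, f(x_0) = 2.718282, coefficient = 1
x_1 = 1.1562, f(x_1) = 3.674555, coefficient = 4
x_2 = 1.3125, f(x_2) = 4.876529, coefficient = 2
x_3 = 1.4688, f(x_3) = 6.379959, coefficient = 4
x_4 = 1.6250, f(x_4) = 8.252431, coefficient = 2
x_5 = 1.7812, f(x_5) = 10.575768, coefficient = 4
x_6 = 1.9375, f(x_6) = 13.448916, coefficient = 2
x_7 = 2.0938, f(x_7) = 16.991390, coefficient = 4
x_8 = 2.2500, f(x_8) = 21.347406, coefficient = 1

I ≈ (0.156250/3) × 227.708126 = 11.859798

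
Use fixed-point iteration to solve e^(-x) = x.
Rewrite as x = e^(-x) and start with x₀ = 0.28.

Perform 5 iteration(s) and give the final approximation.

Equation: e^(-x) = x
Fixed-point form: x = e^(-x)
x₀ = 0.28

x_1 = g(0.280000) = 0.755784
x_2 = g(0.755784) = 0.469642
x_3 = g(0.469642) = 0.625226
x_4 = g(0.625226) = 0.535141
x_5 = g(0.535141) = 0.585587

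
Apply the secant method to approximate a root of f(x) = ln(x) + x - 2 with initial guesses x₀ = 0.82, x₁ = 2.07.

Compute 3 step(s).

f(x) = ln(x) + x - 2
x₀ = 0.82, x₁ = 2.07

Secant formula: x_{n+1} = x_n - f(x_n)(x_n - x_{n-1})/(f(x_n) - f(x_{n-1}))

Iteration 1:
  f(0.820000) = -1.378451
  f(2.070000) = 0.797549
  x_2 = 2.070000 - 0.797549×(2.070000 - 0.820000)/(0.797549 - (-1.378451))
       = 1.611849
Iteration 2:
  f(2.070000) = 0.797549
  f(1.611849) = 0.089231
  x_3 = 1.611849 - 0.089231×(1.611849 - 2.070000)/(0.089231 - 0.797549)
       = 1.554133
Iteration 3:
  f(1.611849) = 0.089231
  f(1.554133) = -0.004949
  x_4 = 1.554133 - (-0.004949)×(1.554133 - 1.611849)/(-0.004949 - 0.089231)
       = 1.557166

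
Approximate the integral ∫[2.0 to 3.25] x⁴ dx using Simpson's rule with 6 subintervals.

f(x) = x⁴
a = 2.0, b = 3.25, n = 6
h = (b - a)/n = 0.208333

Simpson's rule: (h/3)[f(x₀) + 4f(x₁) + 2f(x₂) + ... + f(xₙ)]

x_0 = 2.0000, f(x_0) = 16.000000, coefficient = 1
x_1 = 2.2083, f(x_1) = 23.782555, coefficient = 4
x_2 = 2.4167, f(x_2) = 34.108845, coefficient = 2
x_3 = 2.6250, f(x_3) = 47.480713, coefficient = 4
x_4 = 2.8333, f(x_4) = 64.445216, coefficient = 2
x_5 = 3.0417, f(x_5) = 85.594621, coefficient = 4
x_6 = 3.2500, f(x_6) = 111.566406, coefficient = 1

I ≈ (0.208333/3) × 952.106084 = 66.118478
Exact value: 66.118164
Error: 0.000314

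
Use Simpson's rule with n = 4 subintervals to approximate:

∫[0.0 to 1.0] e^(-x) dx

f(x) = e^(-x)
a = 0.0, b = 1.0, n = 4
h = (b - a)/n = 0.250000

Simpson's rule: (h/3)[f(x₀) + 4f(x₁) + 2f(x₂) + ... + f(xₙ)]

x_0 = 0.0000, f(x_0) = 1.000000, coefficient = 1
x_1 = 0.2500, f(x_1) = 0.778801, coefficient = 4
x_2 = 0.5000, f(x_2) = 0.606531, coefficient = 2
x_3 = 0.7500, f(x_3) = 0.472367, coefficient = 4
x_4 = 1.0000, f(x_4) = 0.367879, coefficient = 1

I ≈ (0.250000/3) × 7.585610 = 0.632134
Exact value: 0.632121
Error: 0.000014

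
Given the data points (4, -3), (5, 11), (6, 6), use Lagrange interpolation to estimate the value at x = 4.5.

Lagrange interpolation formula:
P(x) = Σ yᵢ × Lᵢ(x)
where Lᵢ(x) = Π_{j≠i} (x - xⱼ)/(xᵢ - xⱼ)

L_0(4.5) = (4.5 - 5)/(4 - 5) × (4.5 - 6)/(4 - 6) = 0.375000
L_1(4.5) = (4.5 - 4)/(5 - 4) × (4.5 - 6)/(5 - 6) = 0.750000
L_2(4.5) = (4.5 - 4)/(6 - 4) × (4.5 - 5)/(6 - 5) = -0.125000

P(4.5) = (-3)×L_0(4.5) + 11×L_1(4.5) + 6×L_2(4.5)
P(4.5) = 6.375000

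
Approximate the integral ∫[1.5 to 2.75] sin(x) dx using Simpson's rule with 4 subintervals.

f(x) = sin(x)
a = 1.5, b = 2.75, n = 4
h = (b - a)/n = 0.312500

Simpson's rule: (h/3)[f(x₀) + 4f(x₁) + 2f(x₂) + ... + f(xₙ)]

x_0 = 1.5000, f(x_0) = 0.997495, coefficient = 1
x_1 = 1.8125, f(x_1) = 0.970932, coefficient = 4
x_2 = 2.1250, f(x_2) = 0.850320, coefficient = 2
x_3 = 2.4375, f(x_3) = 0.647343, coefficient = 4
x_4 = 2.7500, f(x_4) = 0.381661, coefficient = 1

I ≈ (0.312500/3) × 9.552892 = 0.995093
Exact value: 0.995040
Error: 0.000053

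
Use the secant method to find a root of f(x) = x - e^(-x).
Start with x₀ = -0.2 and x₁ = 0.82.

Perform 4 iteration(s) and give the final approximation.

f(x) = x - e^(-x)
x₀ = -0.2, x₁ = 0.82

Secant formula: x_{n+1} = x_n - f(x_n)(x_n - x_{n-1})/(f(x_n) - f(x_{n-1}))

Iteration 1:
  f(-0.200000) = -1.421403
  f(0.820000) = 0.379568
  x_2 = 0.820000 - 0.379568×(0.820000 - (-0.200000))/(0.379568 - (-1.421403))
       = 0.605027
Iteration 2:
  f(0.820000) = 0.379568
  f(0.605027) = 0.058968
  x_3 = 0.605027 - 0.058968×(0.605027 - 0.820000)/(0.058968 - 0.379568)
       = 0.565488
Iteration 3:
  f(0.605027) = 0.058968
  f(0.565488) = -0.002596
  x_4 = 0.565488 - (-0.002596)×(0.565488 - 0.605027)/(-0.002596 - 0.058968)
       = 0.567155
Iteration 4:
  f(0.565488) = -0.002596
  f(0.567155) = 0.000018
  x_5 = 0.567155 - 0.000018×(0.567155 - 0.565488)/(0.000018 - (-0.002596))
       = 0.567143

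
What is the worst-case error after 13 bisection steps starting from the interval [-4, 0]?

Bisection error bound: |error| ≤ (b-a)/2^n
|error| ≤ (0 - (-4))/2^13 = 4/2^13
|error| ≤ 0.0004882812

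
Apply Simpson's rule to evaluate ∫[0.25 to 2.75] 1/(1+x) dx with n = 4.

f(x) = 1/(1+x)
a = 0.25, b = 2.75, n = 4
h = (b - a)/n = 0.625000

Simpson's rule: (h/3)[f(x₀) + 4f(x₁) + 2f(x₂) + ... + f(xₙ)]

x_0 = 0.2500, f(x_0) = 0.800000, coefficient = 1
x_1 = 0.8750, f(x_1) = 0.533333, coefficient = 4
x_2 = 1.5000, f(x_2) = 0.400000, coefficient = 2
x_3 = 2.1250, f(x_3) = 0.320000, coefficient = 4
x_4 = 2.7500, f(x_4) = 0.266667, coefficient = 1

I ≈ (0.625000/3) × 5.280000 = 1.100000
Exact value: 1.098612
Error: 0.001388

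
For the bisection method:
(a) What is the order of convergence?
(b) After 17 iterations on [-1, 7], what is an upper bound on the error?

(a) Bisection has linear (order 1) convergence; the error is halved each step.

(b) Error bound = (b-a)/2^n = (7 - (-1))/2^{17}
    = 8/2^{17}

(a) 1 (linear); (b) error ≤ 6.10e-05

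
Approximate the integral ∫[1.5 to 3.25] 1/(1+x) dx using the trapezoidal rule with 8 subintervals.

f(x) = 1/(1+x)
a = 1.5, b = 3.25, n = 8
h = (b - a)/n = 0.218750

Trapezoidal rule: (h/2)[f(x₀) + 2f(x₁) + 2f(x₂) + ... + f(xₙ)]

x_0 = 1.5000, f(x_0) = 0.400000, coefficient = 1
x_1 = 1.7188, f(x_1) = 0.367816, coefficient = 2
x_2 = 1.9375, f(x_2) = 0.340426, coefficient = 2
x_3 = 2.1562, f(x_3) = 0.316832, coefficient = 2
x_4 = 2.3750, f(x_4) = 0.296296, coefficient = 2
x_5 = 2.5938, f(x_5) = 0.278261, coefficient = 2
x_6 = 2.8125, f(x_6) = 0.262295, coefficient = 2
x_7 = 3.0312, f(x_7) = 0.248062, coefficient = 2
x_8 = 3.2500, f(x_8) = 0.235294, coefficient = 1

I ≈ (0.218750/2) × 4.855269 = 0.531045
Exact value: 0.530628
Error: 0.000417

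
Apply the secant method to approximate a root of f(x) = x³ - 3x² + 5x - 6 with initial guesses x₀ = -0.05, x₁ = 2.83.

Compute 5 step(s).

f(x) = x³ - 3x² + 5x - 6
x₀ = -0.05, x₁ = 2.83

Secant formula: x_{n+1} = x_n - f(x_n)(x_n - x_{n-1})/(f(x_n) - f(x_{n-1}))

Iteration 1:
  f(-0.050000) = -6.257625
  f(2.830000) = 6.788487
  x_2 = 2.830000 - 6.788487×(2.830000 - (-0.050000))/(6.788487 - (-6.257625))
       = 1.331405
Iteration 2:
  f(2.830000) = 6.788487
  f(1.331405) = -2.300793
  x_3 = 1.331405 - (-2.300793)×(1.331405 - 2.830000)/(-2.300793 - 6.788487)
       = 1.710748
Iteration 3:
  f(1.331405) = -2.300793
  f(1.710748) = -1.219461
  x_4 = 1.710748 - (-1.219461)×(1.710748 - 1.331405)/(-1.219461 - (-2.300793))
       = 2.138548
Iteration 4:
  f(1.710748) = -1.219461
  f(2.138548) = 0.752988
  x_5 = 2.138548 - 0.752988×(2.138548 - 1.710748)/(0.752988 - (-1.219461))
       = 1.975234
Iteration 5:
  f(2.138548) = 0.752988
  f(1.975234) = -0.122004
  x_6 = 1.975234 - (-0.122004)×(1.975234 - 2.138548)/(-0.122004 - 0.752988)
       = 1.998006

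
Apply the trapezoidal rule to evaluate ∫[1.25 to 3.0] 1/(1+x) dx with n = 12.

f(x) = 1/(1+x)
a = 1.25, b = 3.0, n = 12
h = (b - a)/n = 0.145833

Trapezoidal rule: (h/2)[f(x₀) + 2f(x₁) + 2f(x₂) + ... + f(xₙ)]

x_0 = 1.2500, f(x_0) = 0.444444, coefficient = 1
x_1 = 1.3958, f(x_1) = 0.417391, coefficient = 2
x_2 = 1.5417, f(x_2) = 0.393443, coefficient = 2
x_3 = 1.6875, f(x_3) = 0.372093, coefficient = 2
x_4 = 1.8333, f(x_4) = 0.352941, coefficient = 2
x_5 = 1.9792, f(x_5) = 0.335664, coefficient = 2
x_6 = 2.1250, f(x_6) = 0.320000, coefficient = 2
x_7 = 2.2708, f(x_7) = 0.305732, coefficient = 2
x_8 = 2.4167, f(x_8) = 0.292683, coefficient = 2
x_9 = 2.5625, f(x_9) = 0.280702, coefficient = 2
x_10 = 2.7083, f(x_10) = 0.269663, coefficient = 2
x_11 = 2.8542, f(x_11) = 0.259459, coefficient = 2
x_12 = 3.0000, f(x_12) = 0.250000, coefficient = 1

I ≈ (0.145833/2) × 7.893988 = 0.575603
Exact value: 0.575364
Error: 0.000239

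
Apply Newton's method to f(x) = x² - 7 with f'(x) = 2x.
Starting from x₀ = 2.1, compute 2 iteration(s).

f(x) = x² - 7
f'(x) = 2x
x₀ = 2.1

Newton-Raphson formula: x_{n+1} = x_n - f(x_n)/f'(x_n)

Iteration 1:
  f(2.100000) = -2.590000
  f'(2.100000) = 4.200000
  x_1 = 2.100000 - (-2.590000)/4.200000 = 2.716667
Iteration 2:
  f(2.716667) = 0.380278
  f'(2.716667) = 5.433333
  x_2 = 2.716667 - 0.380278/5.433333 = 2.646677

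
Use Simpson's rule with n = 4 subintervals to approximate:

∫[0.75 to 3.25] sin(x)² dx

f(x) = sin(x)²
a = 0.75, b = 3.25, n = 4
h = (b - a)/n = 0.625000

Simpson's rule: (h/3)[f(x₀) + 4f(x₁) + 2f(x₂) + ... + f(xₙ)]

x_0 = 0.7500, f(x_0) = 0.464631, coefficient = 1
x_1 = 1.3750, f(x_1) = 0.962151, coefficient = 4
x_2 = 2.0000, f(x_2) = 0.826822, coefficient = 2
x_3 = 2.6250, f(x_3) = 0.243957, coefficient = 4
x_4 = 3.2500, f(x_4) = 0.011706, coefficient = 1

I ≈ (0.625000/3) × 6.954415 = 1.448836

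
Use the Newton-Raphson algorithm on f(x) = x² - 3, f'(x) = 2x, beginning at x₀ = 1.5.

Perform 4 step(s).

f(x) = x² - 3
f'(x) = 2x
x₀ = 1.5

Newton-Raphson formula: x_{n+1} = x_n - f(x_n)/f'(x_n)

Iteration 1:
  f(1.500000) = -0.750000
  f'(1.500000) = 3.000000
  x_1 = 1.500000 - (-0.750000)/3.000000 = 1.750000
Iteration 2:
  f(1.750000) = 0.062500
  f'(1.750000) = 3.500000
  x_2 = 1.750000 - 0.062500/3.500000 = 1.732143
Iteration 3:
  f(1.732143) = 0.000319
  f'(1.732143) = 3.464286
  x_3 = 1.732143 - 0.000319/3.464286 = 1.732051
Iteration 4:
  f(1.732051) = 0.000000
  f'(1.732051) = 3.464102
  x_4 = 1.732051 - 0.000000/3.464102 = 1.732051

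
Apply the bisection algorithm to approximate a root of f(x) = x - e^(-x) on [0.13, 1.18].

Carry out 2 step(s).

f(x) = x - e^(-x)
Initial interval: [0.13, 1.18]

Iteration 1:
  c_1 = (0.130000 + 1.180000)/2 = 0.655000
  f(c_1) = f(0.655000) = 0.135558
  f(a) × f(c) < 0, new interval: [0.130000, 0.655000]
Iteration 2:
  c_2 = (0.130000 + 0.655000)/2 = 0.392500
  f(c_2) = f(0.392500) = -0.282866
  f(a) × f(c) ≥ 0, new interval: [0.392500, 0.655000]

After 2 iteration(s), the approximation is c_2 = 0.392500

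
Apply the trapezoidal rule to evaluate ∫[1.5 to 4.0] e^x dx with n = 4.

f(x) = e^x
a = 1.5, b = 4.0, n = 4
h = (b - a)/n = 0.625000

Trapezoidal rule: (h/2)[f(x₀) + 2f(x₁) + 2f(x₂) + ... + f(xₙ)]

x_0 = 1.5000, f(x_0) = 4.481689, coefficient = 1
x_1 = 2.1250, f(x_1) = 8.372897, coefficient = 2
x_2 = 2.7500, f(x_2) = 15.642632, coefficient = 2
x_3 = 3.3750, f(x_3) = 29.224284, coefficient = 2
x_4 = 4.0000, f(x_4) = 54.598150, coefficient = 1

I ≈ (0.625000/2) × 165.559465 = 51.737333
Exact value: 50.116461
Error: 1.620872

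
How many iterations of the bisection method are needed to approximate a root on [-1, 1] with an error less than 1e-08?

We need (b-a)/2^n ≤ 1e-08
(1 - (-1))/2^n ≤ 1e-08
2/2^n ≤ 1e-08
2^n ≥ 200000000
n ≥ log₂(200000000) = 27.58
n ≥ 28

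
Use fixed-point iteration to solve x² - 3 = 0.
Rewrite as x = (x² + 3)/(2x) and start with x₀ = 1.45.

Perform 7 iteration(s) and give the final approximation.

Equation: x² - 3 = 0
Fixed-point form: x = (x² + 3)/(2x)
x₀ = 1.45

x_1 = g(1.450000) = 1.759483
x_2 = g(1.759483) = 1.732265
x_3 = g(1.732265) = 1.732051
x_4 = g(1.732051) = 1.732051
x_5 = g(1.732051) = 1.732051
x_6 = g(1.732051) = 1.732051
x_7 = g(1.732051) = 1.732051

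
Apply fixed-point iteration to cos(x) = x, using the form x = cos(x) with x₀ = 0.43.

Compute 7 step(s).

Equation: cos(x) = x
Fixed-point form: x = cos(x)
x₀ = 0.43

x_1 = g(0.430000) = 0.908966
x_2 = g(0.908966) = 0.614562
x_3 = g(0.614562) = 0.817026
x_4 = g(0.817026) = 0.684393
x_5 = g(0.684393) = 0.774803
x_6 = g(0.774803) = 0.714559
x_7 = g(0.714559) = 0.755382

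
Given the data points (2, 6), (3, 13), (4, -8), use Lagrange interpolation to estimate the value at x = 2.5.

Lagrange interpolation formula:
P(x) = Σ yᵢ × Lᵢ(x)
where Lᵢ(x) = Π_{j≠i} (x - xⱼ)/(xᵢ - xⱼ)

L_0(2.5) = (2.5 - 3)/(2 - 3) × (2.5 - 4)/(2 - 4) = 0.375000
L_1(2.5) = (2.5 - 2)/(3 - 2) × (2.5 - 4)/(3 - 4) = 0.750000
L_2(2.5) = (2.5 - 2)/(4 - 2) × (2.5 - 3)/(4 - 3) = -0.125000

P(2.5) = 6×L_0(2.5) + 13×L_1(2.5) + (-8)×L_2(2.5)
P(2.5) = 13.000000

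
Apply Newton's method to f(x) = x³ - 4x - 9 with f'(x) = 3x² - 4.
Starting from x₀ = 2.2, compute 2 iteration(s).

f(x) = x³ - 4x - 9
f'(x) = 3x² - 4
x₀ = 2.2

Newton-Raphson formula: x_{n+1} = x_n - f(x_n)/f'(x_n)

Iteration 1:
  f(2.200000) = -7.152000
  f'(2.200000) = 10.520000
  x_1 = 2.200000 - (-7.152000)/10.520000 = 2.879848
Iteration 2:
  f(2.879848) = 3.364696
  f'(2.879848) = 20.880572
  x_2 = 2.879848 - 3.364696/20.880572 = 2.718708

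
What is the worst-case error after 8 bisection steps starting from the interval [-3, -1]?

Bisection error bound: |error| ≤ (b-a)/2^n
|error| ≤ (-1 - (-3))/2^8 = 2/2^8
|error| ≤ 0.0078125000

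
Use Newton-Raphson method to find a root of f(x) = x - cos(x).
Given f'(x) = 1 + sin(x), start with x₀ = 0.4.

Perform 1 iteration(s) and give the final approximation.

f(x) = x - cos(x)
f'(x) = 1 + sin(x)
x₀ = 0.4

Newton-Raphson formula: x_{n+1} = x_n - f(x_n)/f'(x_n)

Iteration 1:
  f(0.400000) = -0.521061
  f'(0.400000) = 1.389418
  x_1 = 0.400000 - (-0.521061)/1.389418 = 0.775021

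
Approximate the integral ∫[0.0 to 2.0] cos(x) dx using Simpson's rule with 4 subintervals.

f(x) = cos(x)
a = 0.0, b = 2.0, n = 4
h = (b - a)/n = 0.500000

Simpson's rule: (h/3)[f(x₀) + 4f(x₁) + 2f(x₂) + ... + f(xₙ)]

x_0 = 0.0000, f(x_0) = 1.000000, coefficient = 1
x_1 = 0.5000, f(x_1) = 0.877583, coefficient = 4
x_2 = 1.0000, f(x_2) = 0.540302, coefficient = 2
x_3 = 1.5000, f(x_3) = 0.070737, coefficient = 4
x_4 = 2.0000, f(x_4) = -0.416147, coefficient = 1

I ≈ (0.500000/3) × 5.457737 = 0.909623
Exact value: 0.909297
Error: 0.000325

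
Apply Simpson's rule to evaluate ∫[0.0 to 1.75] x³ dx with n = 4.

f(x) = x³
a = 0.0, b = 1.75, n = 4
h = (b - a)/n = 0.437500

Simpson's rule: (h/3)[f(x₀) + 4f(x₁) + 2f(x₂) + ... + f(xₙ)]

x_0 = 0.0000, f(x_0) = 0.000000, coefficient = 1
x_1 = 0.4375, f(x_1) = 0.083740, coefficient = 4
x_2 = 0.8750, f(x_2) = 0.669922, coefficient = 2
x_3 = 1.3125, f(x_3) = 2.260986, coefficient = 4
x_4 = 1.7500, f(x_4) = 5.359375, coefficient = 1

I ≈ (0.437500/3) × 16.078125 = 2.344727
Exact value: 2.344727
Error: 0.000000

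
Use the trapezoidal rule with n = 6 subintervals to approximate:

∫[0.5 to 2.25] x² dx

f(x) = x²
a = 0.5, b = 2.25, n = 6
h = (b - a)/n = 0.291667

Trapezoidal rule: (h/2)[f(x₀) + 2f(x₁) + 2f(x₂) + ... + f(xₙ)]

x_0 = 0.5000, f(x_0) = 0.250000, coefficient = 1
x_1 = 0.7917, f(x_1) = 0.626736, coefficient = 2
x_2 = 1.0833, f(x_2) = 1.173611, coefficient = 2
x_3 = 1.3750, f(x_3) = 1.890625, coefficient = 2
x_4 = 1.6667, f(x_4) = 2.777778, coefficient = 2
x_5 = 1.9583, f(x_5) = 3.835069, coefficient = 2
x_6 = 2.2500, f(x_6) = 5.062500, coefficient = 1

I ≈ (0.291667/2) × 25.920139 = 3.780020
Exact value: 3.755208
Error: 0.024812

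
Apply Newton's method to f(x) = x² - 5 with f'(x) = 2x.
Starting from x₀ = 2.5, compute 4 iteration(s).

f(x) = x² - 5
f'(x) = 2x
x₀ = 2.5

Newton-Raphson formula: x_{n+1} = x_n - f(x_n)/f'(x_n)

Iteration 1:
  f(2.500000) = 1.250000
  f'(2.500000) = 5.000000
  x_1 = 2.500000 - 1.250000/5.000000 = 2.250000
Iteration 2:
  f(2.250000) = 0.062500
  f'(2.250000) = 4.500000
  x_2 = 2.250000 - 0.062500/4.500000 = 2.236111
Iteration 3:
  f(2.236111) = 0.000193
  f'(2.236111) = 4.472222
  x_3 = 2.236111 - 0.000193/4.472222 = 2.236068
Iteration 4:
  f(2.236068) = 0.000000
  f'(2.236068) = 4.472136
  x_4 = 2.236068 - 0.000000/4.472136 = 2.236068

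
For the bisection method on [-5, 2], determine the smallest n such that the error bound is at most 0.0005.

We need (b-a)/2^n ≤ 0.0005
(2 - (-5))/2^n ≤ 0.0005
7/2^n ≤ 0.0005
2^n ≥ 14000
n ≥ log₂(14000) = 13.77
n ≥ 14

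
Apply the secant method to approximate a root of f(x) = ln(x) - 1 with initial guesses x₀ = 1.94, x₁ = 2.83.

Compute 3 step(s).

f(x) = ln(x) - 1
x₀ = 1.94, x₁ = 2.83

Secant formula: x_{n+1} = x_n - f(x_n)(x_n - x_{n-1})/(f(x_n) - f(x_{n-1}))

Iteration 1:
  f(1.940000) = -0.337312
  f(2.830000) = 0.040277
  x_2 = 2.830000 - 0.040277×(2.830000 - 1.940000)/(0.040277 - (-0.337312))
       = 2.735065
Iteration 2:
  f(2.830000) = 0.040277
  f(2.735065) = 0.006155
  x_3 = 2.735065 - 0.006155×(2.735065 - 2.830000)/(0.006155 - 0.040277)
       = 2.717940
Iteration 3:
  f(2.735065) = 0.006155
  f(2.717940) = -0.000126
  x_4 = 2.717940 - (-0.000126)×(2.717940 - 2.735065)/(-0.000126 - 0.006155)
       = 2.718283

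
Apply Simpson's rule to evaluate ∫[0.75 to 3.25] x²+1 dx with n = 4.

f(x) = x²+1
a = 0.75, b = 3.25, n = 4
h = (b - a)/n = 0.625000

Simpson's rule: (h/3)[f(x₀) + 4f(x₁) + 2f(x₂) + ... + f(xₙ)]

x_0 = 0.7500, f(x_0) = 1.562500, coefficient = 1
x_1 = 1.3750, f(x_1) = 2.890625, coefficient = 4
x_2 = 2.0000, f(x_2) = 5.000000, coefficient = 2
x_3 = 2.6250, f(x_3) = 7.890625, coefficient = 4
x_4 = 3.2500, f(x_4) = 11.562500, coefficient = 1

I ≈ (0.625000/3) × 66.250000 = 13.802083
Exact value: 13.802083
Error: 0.000000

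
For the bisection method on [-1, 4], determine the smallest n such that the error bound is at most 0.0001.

We need (b-a)/2^n ≤ 0.0001
(4 - (-1))/2^n ≤ 0.0001
5/2^n ≤ 0.0001
2^n ≥ 50000
n ≥ log₂(50000) = 15.61
n ≥ 16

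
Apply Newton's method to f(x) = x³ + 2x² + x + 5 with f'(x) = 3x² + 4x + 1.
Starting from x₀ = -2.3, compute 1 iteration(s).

f(x) = x³ + 2x² + x + 5
f'(x) = 3x² + 4x + 1
x₀ = -2.3

Newton-Raphson formula: x_{n+1} = x_n - f(x_n)/f'(x_n)

Iteration 1:
  f(-2.300000) = 1.113000
  f'(-2.300000) = 7.670000
  x_1 = -2.300000 - 1.113000/7.670000 = -2.445111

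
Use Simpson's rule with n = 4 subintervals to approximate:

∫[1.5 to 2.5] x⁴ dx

f(x) = x⁴
a = 1.5, b = 2.5, n = 4
h = (b - a)/n = 0.250000

Simpson's rule: (h/3)[f(x₀) + 4f(x₁) + 2f(x₂) + ... + f(xₙ)]

x_0 = 1.5000, f(x_0) = 5.062500, coefficient = 1
x_1 = 1.7500, f(x_1) = 9.378906, coefficient = 4
x_2 = 2.0000, f(x_2) = 16.000000, coefficient = 2
x_3 = 2.2500, f(x_3) = 25.628906, coefficient = 4
x_4 = 2.5000, f(x_4) = 39.062500, coefficient = 1

I ≈ (0.250000/3) × 216.156250 = 18.013021
Exact value: 18.012500
Error: 0.000521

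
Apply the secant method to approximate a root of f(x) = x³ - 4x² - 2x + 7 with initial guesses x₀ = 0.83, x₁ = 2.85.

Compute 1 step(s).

f(x) = x³ - 4x² - 2x + 7
x₀ = 0.83, x₁ = 2.85

Secant formula: x_{n+1} = x_n - f(x_n)(x_n - x_{n-1})/(f(x_n) - f(x_{n-1}))

Iteration 1:
  f(0.830000) = 3.156187
  f(2.850000) = -8.040875
  x_2 = 2.850000 - (-8.040875)×(2.850000 - 0.830000)/(-8.040875 - 3.156187)
       = 1.399390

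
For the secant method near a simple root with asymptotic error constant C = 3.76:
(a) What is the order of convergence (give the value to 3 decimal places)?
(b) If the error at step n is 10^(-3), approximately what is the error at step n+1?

(a) Secant method has superlinear convergence with order φ = (1+√5)/2 ≈ 1.618.
    This means |e_{n+1}| ≈ C|e_n|^1.618.

(b) With |e_n| = 10^(-3) and C = 3.76:
    |e_{n+1}| ≈ 3.76 × (10^(-3))^1.618 = 3.76 × 10^(-4.85)

(a) ≈ 1.618 (golden ratio); (b) |e_{n+1}| ≈ 5.261e-05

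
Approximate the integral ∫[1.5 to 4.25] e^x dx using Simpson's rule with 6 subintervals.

f(x) = e^x
a = 1.5, b = 4.25, n = 6
h = (b - a)/n = 0.458333

Simpson's rule: (h/3)[f(x₀) + 4f(x₁) + 2f(x₂) + ... + f(xₙ)]

x_0 = 1.5000, f(x_0) = 4.481689, coefficient = 1
x_1 = 1.9583, f(x_1) = 7.087505, coefficient = 4
x_2 = 2.4167, f(x_2) = 11.208436, coefficient = 2
x_3 = 2.8750, f(x_3) = 17.725424, coefficient = 4
x_4 = 3.3333, f(x_4) = 28.031625, coefficient = 2
x_5 = 3.7917, f(x_5) = 44.330222, coefficient = 4
x_6 = 4.2500, f(x_6) = 70.105412, coefficient = 1

I ≈ (0.458333/3) × 429.639827 = 65.639418
Exact value: 65.623723
Error: 0.015695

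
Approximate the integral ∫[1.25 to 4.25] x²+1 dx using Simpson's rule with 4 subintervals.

f(x) = x²+1
a = 1.25, b = 4.25, n = 4
h = (b - a)/n = 0.750000

Simpson's rule: (h/3)[f(x₀) + 4f(x₁) + 2f(x₂) + ... + f(xₙ)]

x_0 = 1.2500, f(x_0) = 2.562500, coefficient = 1
x_1 = 2.0000, f(x_1) = 5.000000, coefficient = 4
x_2 = 2.7500, f(x_2) = 8.562500, coefficient = 2
x_3 = 3.5000, f(x_3) = 13.250000, coefficient = 4
x_4 = 4.2500, f(x_4) = 19.062500, coefficient = 1

I ≈ (0.750000/3) × 111.750000 = 27.937500
Exact value: 27.937500
Error: 0.000000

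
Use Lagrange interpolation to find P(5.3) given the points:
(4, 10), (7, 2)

Lagrange interpolation formula:
P(x) = Σ yᵢ × Lᵢ(x)
where Lᵢ(x) = Π_{j≠i} (x - xⱼ)/(xᵢ - xⱼ)

L_0(5.3) = (5.3 - 7)/(4 - 7) = 0.566667
L_1(5.3) = (5.3 - 4)/(7 - 4) = 0.433333

P(5.3) = 10×L_0(5.3) + 2×L_1(5.3)
P(5.3) = 6.533333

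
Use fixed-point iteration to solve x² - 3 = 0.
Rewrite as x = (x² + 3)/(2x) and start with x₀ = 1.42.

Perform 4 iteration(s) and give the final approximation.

Equation: x² - 3 = 0
Fixed-point form: x = (x² + 3)/(2x)
x₀ = 1.42

x_1 = g(1.420000) = 1.766338
x_2 = g(1.766338) = 1.732384
x_3 = g(1.732384) = 1.732051
x_4 = g(1.732051) = 1.732051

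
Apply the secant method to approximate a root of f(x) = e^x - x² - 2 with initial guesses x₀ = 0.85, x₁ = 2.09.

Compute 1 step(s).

f(x) = e^x - x² - 2
x₀ = 0.85, x₁ = 2.09

Secant formula: x_{n+1} = x_n - f(x_n)(x_n - x_{n-1})/(f(x_n) - f(x_{n-1}))

Iteration 1:
  f(0.850000) = -0.382853
  f(2.090000) = 1.716815
  x_2 = 2.090000 - 1.716815×(2.090000 - 0.850000)/(1.716815 - (-0.382853))
       = 1.076101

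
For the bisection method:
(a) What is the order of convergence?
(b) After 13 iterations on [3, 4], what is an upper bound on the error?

(a) Bisection has linear (order 1) convergence; the error is halved each step.

(b) Error bound = (b-a)/2^n = (4 - 3)/2^{13}
    = 1/2^{13}

(a) 1 (linear); (b) error ≤ 1.22e-04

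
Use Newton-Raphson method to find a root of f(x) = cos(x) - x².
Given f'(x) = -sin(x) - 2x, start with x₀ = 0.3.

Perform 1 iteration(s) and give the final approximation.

f(x) = cos(x) - x²
f'(x) = -sin(x) - 2x
x₀ = 0.3

Newton-Raphson formula: x_{n+1} = x_n - f(x_n)/f'(x_n)

Iteration 1:
  f(0.300000) = 0.865336
  f'(0.300000) = -0.895520
  x_1 = 0.300000 - 0.865336/(-0.895520) = 1.266295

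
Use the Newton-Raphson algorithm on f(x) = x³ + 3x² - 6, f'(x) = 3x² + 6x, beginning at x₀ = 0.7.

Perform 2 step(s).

f(x) = x³ + 3x² - 6
f'(x) = 3x² + 6x
x₀ = 0.7

Newton-Raphson formula: x_{n+1} = x_n - f(x_n)/f'(x_n)

Iteration 1:
  f(0.700000) = -4.187000
  f'(0.700000) = 5.670000
  x_1 = 0.700000 - (-4.187000)/5.670000 = 1.438448
Iteration 2:
  f(1.438448) = 3.183737
  f'(1.438448) = 14.838086
  x_2 = 1.438448 - 3.183737/14.838086 = 1.223883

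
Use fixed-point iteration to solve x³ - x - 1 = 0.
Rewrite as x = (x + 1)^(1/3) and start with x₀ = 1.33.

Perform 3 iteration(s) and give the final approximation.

Equation: x³ - x - 1 = 0
Fixed-point form: x = (x + 1)^(1/3)
x₀ = 1.33

x_1 = g(1.330000) = 1.325721
x_2 = g(1.325721) = 1.324908
x_3 = g(1.324908) = 1.324754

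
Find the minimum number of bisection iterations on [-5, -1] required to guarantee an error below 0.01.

We need (b-a)/2^n ≤ 0.01
(-1 - (-5))/2^n ≤ 0.01
4/2^n ≤ 0.01
2^n ≥ 400
n ≥ log₂(400) = 8.64
n ≥ 9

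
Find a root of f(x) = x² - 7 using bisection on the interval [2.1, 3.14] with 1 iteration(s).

f(x) = x² - 7
Initial interval: [2.1, 3.14]

Iteration 1:
  c_1 = (2.100000 + 3.140000)/2 = 2.620000
  f(c_1) = f(2.620000) = -0.135600
  f(a) × f(c) ≥ 0, new interval: [2.620000, 3.140000]

After 1 iteration(s), the approximation is c_1 = 2.620000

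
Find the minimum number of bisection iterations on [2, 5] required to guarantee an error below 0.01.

We need (b-a)/2^n ≤ 0.01
(5 - 2)/2^n ≤ 0.01
3/2^n ≤ 0.01
2^n ≥ 300
n ≥ log₂(300) = 8.23
n ≥ 9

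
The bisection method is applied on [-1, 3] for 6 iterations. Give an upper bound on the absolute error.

Bisection error bound: |error| ≤ (b-a)/2^n
|error| ≤ (3 - (-1))/2^6 = 4/2^6
|error| ≤ 0.0625000000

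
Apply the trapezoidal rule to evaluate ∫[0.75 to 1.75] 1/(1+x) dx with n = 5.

f(x) = 1/(1+x)
a = 0.75, b = 1.75, n = 5
h = (b - a)/n = 0.200000

Trapezoidal rule: (h/2)[f(x₀) + 2f(x₁) + 2f(x₂) + ... + f(xₙ)]

x_0 = 0.7500, f(x_0) = 0.571429, coefficient = 1
x_1 = 0.9500, f(x_1) = 0.512821, coefficient = 2
x_2 = 1.1500, f(x_2) = 0.465116, coefficient = 2
x_3 = 1.3500, f(x_3) = 0.425532, coefficient = 2
x_4 = 1.5500, f(x_4) = 0.392157, coefficient = 2
x_5 = 1.7500, f(x_5) = 0.363636, coefficient = 1

I ≈ (0.200000/2) × 4.526316 = 0.452632
Exact value: 0.451985
Error: 0.000646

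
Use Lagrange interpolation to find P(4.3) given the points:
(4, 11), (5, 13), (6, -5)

Lagrange interpolation formula:
P(x) = Σ yᵢ × Lᵢ(x)
where Lᵢ(x) = Π_{j≠i} (x - xⱼ)/(xᵢ - xⱼ)

L_0(4.3) = (4.3 - 5)/(4 - 5) × (4.3 - 6)/(4 - 6) = 0.595000
L_1(4.3) = (4.3 - 4)/(5 - 4) × (4.3 - 6)/(5 - 6) = 0.510000
L_2(4.3) = (4.3 - 4)/(6 - 4) × (4.3 - 5)/(6 - 5) = -0.105000

P(4.3) = 11×L_0(4.3) + 13×L_1(4.3) + (-5)×L_2(4.3)
P(4.3) = 13.700000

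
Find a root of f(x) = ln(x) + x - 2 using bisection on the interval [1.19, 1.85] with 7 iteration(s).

f(x) = ln(x) + x - 2
Initial interval: [1.19, 1.85]

Iteration 1:
  c_1 = (1.190000 + 1.850000)/2 = 1.520000
  f(c_1) = f(1.520000) = -0.061290
  f(a) × f(c) ≥ 0, new interval: [1.520000, 1.850000]
Iteration 2:
  c_2 = (1.520000 + 1.850000)/2 = 1.685000
  f(c_2) = f(1.685000) = 0.206766
  f(a) × f(c) < 0, new interval: [1.520000, 1.685000]
Iteration 3:
  c_3 = (1.520000 + 1.685000)/2 = 1.602500
  f(c_3) = f(1.602500) = 0.074065
  f(a) × f(c) < 0, new interval: [1.520000, 1.602500]
Iteration 4:
  c_4 = (1.520000 + 1.602500)/2 = 1.561250
  f(c_4) = f(1.561250) = 0.006737
  f(a) × f(c) < 0, new interval: [1.520000, 1.561250]
Iteration 5:
  c_5 = (1.520000 + 1.561250)/2 = 1.540625
  f(c_5) = f(1.540625) = -0.027187
  f(a) × f(c) ≥ 0, new interval: [1.540625, 1.561250]
Iteration 6:
  c_6 = (1.540625 + 1.561250)/2 = 1.550937
  f(c_6) = f(1.550937) = -0.010203
  f(a) × f(c) ≥ 0, new interval: [1.550937, 1.561250]
Iteration 7:
  c_7 = (1.550937 + 1.561250)/2 = 1.556094
  f(c_7) = f(1.556094) = -0.001728
  f(a) × f(c) ≥ 0, new interval: [1.556094, 1.561250]

After 7 iteration(s), the approximation is c_7 = 1.556094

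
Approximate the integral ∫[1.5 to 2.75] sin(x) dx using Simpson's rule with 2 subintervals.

f(x) = sin(x)
a = 1.5, b = 2.75, n = 2
h = (b - a)/n = 0.625000

Simpson's rule: (h/3)[f(x₀) + 4f(x₁) + 2f(x₂) + ... + f(xₙ)]

x_0 = 1.5000, f(x_0) = 0.997495, coefficient = 1
x_1 = 2.1250, f(x_1) = 0.850320, coefficient = 4
x_2 = 2.7500, f(x_2) = 0.381661, coefficient = 1

I ≈ (0.625000/3) × 4.780435 = 0.995924
Exact value: 0.995040
Error: 0.000884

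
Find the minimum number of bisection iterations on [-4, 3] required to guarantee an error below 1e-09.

We need (b-a)/2^n ≤ 1e-09
(3 - (-4))/2^n ≤ 1e-09
7/2^n ≤ 1e-09
2^n ≥ 7000000000
n ≥ log₂(7000000000) = 32.70
n ≥ 33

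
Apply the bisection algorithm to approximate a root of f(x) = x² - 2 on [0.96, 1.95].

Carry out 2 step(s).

f(x) = x² - 2
Initial interval: [0.96, 1.95]

Iteration 1:
  c_1 = (0.960000 + 1.950000)/2 = 1.455000
  f(c_1) = f(1.455000) = 0.117025
  f(a) × f(c) < 0, new interval: [0.960000, 1.455000]
Iteration 2:
  c_2 = (0.960000 + 1.455000)/2 = 1.207500
  f(c_2) = f(1.207500) = -0.541944
  f(a) × f(c) ≥ 0, new interval: [1.207500, 1.455000]

After 2 iteration(s), the approximation is c_2 = 1.207500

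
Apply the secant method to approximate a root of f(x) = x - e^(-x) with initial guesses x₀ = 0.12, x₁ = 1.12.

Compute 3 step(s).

f(x) = x - e^(-x)
x₀ = 0.12, x₁ = 1.12

Secant formula: x_{n+1} = x_n - f(x_n)(x_n - x_{n-1})/(f(x_n) - f(x_{n-1}))

Iteration 1:
  f(0.120000) = -0.766920
  f(1.120000) = 0.793720
  x_2 = 1.120000 - 0.793720×(1.120000 - 0.120000)/(0.793720 - (-0.766920))
       = 0.611414
Iteration 2:
  f(1.120000) = 0.793720
  f(0.611414) = 0.068831
  x_3 = 0.611414 - 0.068831×(0.611414 - 1.120000)/(0.068831 - 0.793720)
       = 0.563122
Iteration 3:
  f(0.611414) = 0.068831
  f(0.563122) = -0.006307
  x_4 = 0.563122 - (-0.006307)×(0.563122 - 0.611414)/(-0.006307 - 0.068831)
       = 0.567175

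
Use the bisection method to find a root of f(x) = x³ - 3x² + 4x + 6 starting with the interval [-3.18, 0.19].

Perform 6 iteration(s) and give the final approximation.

f(x) = x³ - 3x² + 4x + 6
Initial interval: [-3.18, 0.19]

Iteration 1:
  c_1 = (-3.180000 + 0.190000)/2 = -1.495000
  f(c_1) = f(-1.495000) = -10.026437
  f(a) × f(c) ≥ 0, new interval: [-1.495000, 0.190000]
Iteration 2:
  c_2 = (-1.495000 + 0.190000)/2 = -0.652500
  f(c_2) = f(-0.652500) = 1.834925
  f(a) × f(c) < 0, new interval: [-1.495000, -0.652500]
Iteration 3:
  c_3 = (-1.495000 + (-0.652500))/2 = -1.073750
  f(c_3) = f(-1.073750) = -2.991786
  f(a) × f(c) ≥ 0, new interval: [-1.073750, -0.652500]
Iteration 4:
  c_4 = (-1.073750 + (-0.652500))/2 = -0.863125
  f(c_4) = f(-0.863125) = -0.330469
  f(a) × f(c) ≥ 0, new interval: [-0.863125, -0.652500]
Iteration 5:
  c_5 = (-0.863125 + (-0.652500))/2 = -0.757812
  f(c_5) = f(-0.757812) = 0.810714
  f(a) × f(c) < 0, new interval: [-0.863125, -0.757812]
Iteration 6:
  c_6 = (-0.863125 + (-0.757812))/2 = -0.810469
  f(c_6) = f(-0.810469) = 0.255182
  f(a) × f(c) < 0, new interval: [-0.863125, -0.810469]

After 6 iteration(s), the approximation is c_6 = -0.810469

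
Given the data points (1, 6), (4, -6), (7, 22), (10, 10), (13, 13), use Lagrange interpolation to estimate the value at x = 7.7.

Lagrange interpolation formula:
P(x) = Σ yᵢ × Lᵢ(x)
where Lᵢ(x) = Π_{j≠i} (x - xⱼ)/(xᵢ - xⱼ)

L_0(7.7) = (7.7 - 4)/(1 - 4) × (7.7 - 7)/(1 - 7) × (7.7 - 10)/(1 - 10) × (7.7 - 13)/(1 - 13) = 0.016241
L_1(7.7) = (7.7 - 1)/(4 - 1) × (7.7 - 7)/(4 - 7) × (7.7 - 10)/(4 - 10) × (7.7 - 13)/(4 - 13) = -0.117636
L_2(7.7) = (7.7 - 1)/(7 - 1) × (7.7 - 4)/(7 - 4) × (7.7 - 10)/(7 - 10) × (7.7 - 13)/(7 - 13) = 0.932685
L_3(7.7) = (7.7 - 1)/(10 - 1) × (7.7 - 4)/(10 - 4) × (7.7 - 7)/(10 - 7) × (7.7 - 13)/(10 - 13) = 0.189241
L_4(7.7) = (7.7 - 1)/(13 - 1) × (7.7 - 4)/(13 - 4) × (7.7 - 7)/(13 - 7) × (7.7 - 10)/(13 - 10) = -0.020531

P(7.7) = 6×L_0(7.7) + (-6)×L_1(7.7) + 22×L_2(7.7) + 10×L_3(7.7) + 13×L_4(7.7)
P(7.7) = 22.947846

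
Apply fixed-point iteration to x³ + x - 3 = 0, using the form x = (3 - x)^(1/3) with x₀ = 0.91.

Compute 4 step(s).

Equation: x³ + x - 3 = 0
Fixed-point form: x = (3 - x)^(1/3)
x₀ = 0.91

x_1 = g(0.910000) = 1.278543
x_2 = g(1.278543) = 1.198483
x_3 = g(1.198483) = 1.216782
x_4 = g(1.216782) = 1.212648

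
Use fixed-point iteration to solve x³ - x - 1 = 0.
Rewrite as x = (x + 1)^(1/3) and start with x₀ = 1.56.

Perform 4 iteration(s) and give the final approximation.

Equation: x³ - x - 1 = 0
Fixed-point form: x = (x + 1)^(1/3)
x₀ = 1.56

x_1 = g(1.560000) = 1.367981
x_2 = g(1.367981) = 1.332885
x_3 = g(1.332885) = 1.326267
x_4 = g(1.326267) = 1.325012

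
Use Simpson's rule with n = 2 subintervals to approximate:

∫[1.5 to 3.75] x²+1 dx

f(x) = x²+1
a = 1.5, b = 3.75, n = 2
h = (b - a)/n = 1.125000

Simpson's rule: (h/3)[f(x₀) + 4f(x₁) + 2f(x₂) + ... + f(xₙ)]

x_0 = 1.5000, f(x_0) = 3.250000, coefficient = 1
x_1 = 2.6250, f(x_1) = 7.890625, coefficient = 4
x_2 = 3.7500, f(x_2) = 15.062500, coefficient = 1

I ≈ (1.125000/3) × 49.875000 = 18.703125
Exact value: 18.703125
Error: 0.000000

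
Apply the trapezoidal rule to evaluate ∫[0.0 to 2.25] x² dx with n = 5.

f(x) = x²
a = 0.0, b = 2.25, n = 5
h = (b - a)/n = 0.450000

Trapezoidal rule: (h/2)[f(x₀) + 2f(x₁) + 2f(x₂) + ... + f(xₙ)]

x_0 = 0.0000, f(x_0) = 0.000000, coefficient = 1
x_1 = 0.4500, f(x_1) = 0.202500, coefficient = 2
x_2 = 0.9000, f(x_2) = 0.810000, coefficient = 2
x_3 = 1.3500, f(x_3) = 1.822500, coefficient = 2
x_4 = 1.8000, f(x_4) = 3.240000, coefficient = 2
x_5 = 2.2500, f(x_5) = 5.062500, coefficient = 1

I ≈ (0.450000/2) × 17.212500 = 3.872813
Exact value: 3.796875
Error: 0.075938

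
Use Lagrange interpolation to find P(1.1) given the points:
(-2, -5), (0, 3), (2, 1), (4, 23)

Lagrange interpolation formula:
P(x) = Σ yᵢ × Lᵢ(x)
where Lᵢ(x) = Π_{j≠i} (x - xⱼ)/(xᵢ - xⱼ)

L_0(1.1) = (1.1 - 0)/(-2 - 0) × (1.1 - 2)/(-2 - 2) × (1.1 - 4)/(-2 - 4) = -0.059812
L_1(1.1) = (1.1 - (-2))/(0 - (-2)) × (1.1 - 2)/(0 - 2) × (1.1 - 4)/(0 - 4) = 0.505687
L_2(1.1) = (1.1 - (-2))/(2 - (-2)) × (1.1 - 0)/(2 - 0) × (1.1 - 4)/(2 - 4) = 0.618063
L_3(1.1) = (1.1 - (-2))/(4 - (-2)) × (1.1 - 0)/(4 - 0) × (1.1 - 2)/(4 - 2) = -0.063938

P(1.1) = (-5)×L_0(1.1) + 3×L_1(1.1) + 1×L_2(1.1) + 23×L_3(1.1)
P(1.1) = 0.963625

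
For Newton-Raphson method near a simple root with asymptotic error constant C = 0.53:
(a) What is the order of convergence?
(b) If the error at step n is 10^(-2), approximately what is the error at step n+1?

(a) Newton-Raphson has quadratic (order 2) convergence near simple roots.
    This means |e_{n+1}| ≈ C|e_n|².

(b) With |e_n| = 10^(-2) and C = 0.53:
    |e_{n+1}| ≈ 0.53 × (10^(-2))² = 0.53 × 10^(-4)

(a) 2 (quadratic); (b) |e_{n+1}| ≈ 5.300e-05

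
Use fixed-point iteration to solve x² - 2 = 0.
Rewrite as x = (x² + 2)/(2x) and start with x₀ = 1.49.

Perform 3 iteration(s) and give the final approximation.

Equation: x² - 2 = 0
Fixed-point form: x = (x² + 2)/(2x)
x₀ = 1.49

x_1 = g(1.490000) = 1.416141
x_2 = g(1.416141) = 1.414215
x_3 = g(1.414215) = 1.414214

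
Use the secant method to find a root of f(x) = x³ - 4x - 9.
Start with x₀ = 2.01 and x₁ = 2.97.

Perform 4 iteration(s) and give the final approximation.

f(x) = x³ - 4x - 9
x₀ = 2.01, x₁ = 2.97

Secant formula: x_{n+1} = x_n - f(x_n)(x_n - x_{n-1})/(f(x_n) - f(x_{n-1}))

Iteration 1:
  f(2.010000) = -8.919399
  f(2.970000) = 5.318073
  x_2 = 2.970000 - 5.318073×(2.970000 - 2.010000)/(5.318073 - (-8.919399))
       = 2.611415
Iteration 2:
  f(2.970000) = 5.318073
  f(2.611415) = -1.637153
  x_3 = 2.611415 - (-1.637153)×(2.611415 - 2.970000)/(-1.637153 - 5.318073)
       = 2.695820
Iteration 3:
  f(2.611415) = -1.637153
  f(2.695820) = -0.191554
  x_4 = 2.695820 - (-0.191554)×(2.695820 - 2.611415)/(-0.191554 - (-1.637153))
       = 2.707005
Iteration 4:
  f(2.695820) = -0.191554
  f(2.707005) = 0.008568
  x_5 = 2.707005 - 0.008568×(2.707005 - 2.695820)/(0.008568 - (-0.191554))
       = 2.706526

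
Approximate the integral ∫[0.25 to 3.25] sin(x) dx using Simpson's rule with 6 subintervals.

f(x) = sin(x)
a = 0.25, b = 3.25, n = 6
h = (b - a)/n = 0.500000

Simpson's rule: (h/3)[f(x₀) + 4f(x₁) + 2f(x₂) + ... + f(xₙ)]

x_0 = 0.2500, f(x_0) = 0.247404, coefficient = 1
x_1 = 0.7500, f(x_1) = 0.681639, coefficient = 4
x_2 = 1.2500, f(x_2) = 0.948985, coefficient = 2
x_3 = 1.7500, f(x_3) = 0.983986, coefficient = 4
x_4 = 2.2500, f(x_4) = 0.778073, coefficient = 2
x_5 = 2.7500, f(x_5) = 0.381661, coefficient = 4
x_6 = 3.2500, f(x_6) = -0.108195, coefficient = 1

I ≈ (0.500000/3) × 11.782467 = 1.963745
Exact value: 1.963042
Error: 0.000702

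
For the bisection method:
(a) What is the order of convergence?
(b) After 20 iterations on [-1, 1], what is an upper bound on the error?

(a) Bisection has linear (order 1) convergence; the error is halved each step.

(b) Error bound = (b-a)/2^n = (1 - (-1))/2^{20}
    = 2/2^{20}

(a) 1 (linear); (b) error ≤ 1.91e-06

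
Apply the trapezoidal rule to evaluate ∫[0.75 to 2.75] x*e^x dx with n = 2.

f(x) = x*e^x
a = 0.75, b = 2.75, n = 2
h = (b - a)/n = 1.000000

Trapezoidal rule: (h/2)[f(x₀) + 2f(x₁) + 2f(x₂) + ... + f(xₙ)]

x_0 = 0.7500, f(x_0) = 1.587750, coefficient = 1
x_1 = 1.7500, f(x_1) = 10.070555, coefficient = 2
x_2 = 2.7500, f(x_2) = 43.017238, coefficient = 1

I ≈ (1.000000/2) × 64.746097 = 32.373049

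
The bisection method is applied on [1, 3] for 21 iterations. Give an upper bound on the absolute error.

Bisection error bound: |error| ≤ (b-a)/2^n
|error| ≤ (3 - 1)/2^21 = 2/2^21
|error| ≤ 0.0000009537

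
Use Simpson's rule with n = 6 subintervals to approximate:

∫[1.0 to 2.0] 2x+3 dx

f(x) = 2x+3
a = 1.0, b = 2.0, n = 6
h = (b - a)/n = 0.166667

Simpson's rule: (h/3)[f(x₀) + 4f(x₁) + 2f(x₂) + ... + f(xₙ)]

x_0 = 1.0000, f(x_0) = 5.000000, coefficient = 1
x_1 = 1.1667, f(x_1) = 5.333333, coefficient = 4
x_2 = 1.3333, f(x_2) = 5.666667, coefficient = 2
x_3 = 1.5000, f(x_3) = 6.000000, coefficient = 4
x_4 = 1.6667, f(x_4) = 6.333333, coefficient = 2
x_5 = 1.8333, f(x_5) = 6.666667, coefficient = 4
x_6 = 2.0000, f(x_6) = 7.000000, coefficient = 1

I ≈ (0.166667/3) × 108.000000 = 6.000000
Exact value: 6.000000
Error: 0.000000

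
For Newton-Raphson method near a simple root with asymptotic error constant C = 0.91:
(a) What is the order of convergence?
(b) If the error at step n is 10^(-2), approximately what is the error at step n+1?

(a) Newton-Raphson has quadratic (order 2) convergence near simple roots.
    This means |e_{n+1}| ≈ C|e_n|².

(b) With |e_n| = 10^(-2) and C = 0.91:
    |e_{n+1}| ≈ 0.91 × (10^(-2))² = 0.91 × 10^(-4)

(a) 2 (quadratic); (b) |e_{n+1}| ≈ 9.100e-05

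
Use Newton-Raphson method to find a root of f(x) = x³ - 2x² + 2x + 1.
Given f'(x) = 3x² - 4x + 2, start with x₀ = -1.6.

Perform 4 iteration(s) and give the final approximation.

f(x) = x³ - 2x² + 2x + 1
f'(x) = 3x² - 4x + 2
x₀ = -1.6

Newton-Raphson formula: x_{n+1} = x_n - f(x_n)/f'(x_n)

Iteration 1:
  f(-1.600000) = -11.416000
  f'(-1.600000) = 16.080000
  x_1 = -1.600000 - (-11.416000)/16.080000 = -0.890050
Iteration 2:
  f(-0.890050) = -3.069564
  f'(-0.890050) = 7.936765
  x_2 = -0.890050 - (-3.069564)/7.936765 = -0.503297
Iteration 3:
  f(-0.503297) = -0.640700
  f'(-0.503297) = 4.773113
  x_3 = -0.503297 - (-0.640700)/4.773113 = -0.369066
Iteration 4:
  f(-0.369066) = -0.060823
  f'(-0.369066) = 3.884894
  x_4 = -0.369066 - (-0.060823)/3.884894 = -0.353410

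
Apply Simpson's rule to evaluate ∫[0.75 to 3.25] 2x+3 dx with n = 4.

f(x) = 2x+3
a = 0.75, b = 3.25, n = 4
h = (b - a)/n = 0.625000

Simpson's rule: (h/3)[f(x₀) + 4f(x₁) + 2f(x₂) + ... + f(xₙ)]

x_0 = 0.7500, f(x_0) = 4.500000, coefficient = 1
x_1 = 1.3750, f(x_1) = 5.750000, coefficient = 4
x_2 = 2.0000, f(x_2) = 7.000000, coefficient = 2
x_3 = 2.6250, f(x_3) = 8.250000, coefficient = 4
x_4 = 3.2500, f(x_4) = 9.500000, coefficient = 1

I ≈ (0.625000/3) × 84.000000 = 17.500000
Exact value: 17.500000
Error: 0.000000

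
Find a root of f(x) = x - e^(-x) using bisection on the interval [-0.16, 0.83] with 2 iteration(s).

f(x) = x - e^(-x)
Initial interval: [-0.16, 0.83]

Iteration 1:
  c_1 = (-0.160000 + 0.830000)/2 = 0.335000
  f(c_1) = f(0.335000) = -0.380338
  f(a) × f(c) ≥ 0, new interval: [0.335000, 0.830000]
Iteration 2:
  c_2 = (0.335000 + 0.830000)/2 = 0.582500
  f(c_2) = f(0.582500) = 0.024000
  f(a) × f(c) < 0, new interval: [0.335000, 0.582500]

After 2 iteration(s), the approximation is c_2 = 0.582500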